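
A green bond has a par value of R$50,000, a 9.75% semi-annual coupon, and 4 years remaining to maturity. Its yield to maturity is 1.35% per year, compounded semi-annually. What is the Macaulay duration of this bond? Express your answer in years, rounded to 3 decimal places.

3.496 years

Periodic yield y = 0.00675. Discount each cash flow and weight by its period:
  t   CF        PV=CF/(1+0.00675)^t    t·PV
  1     2,437.50     2,421.1572     2,421.1572
  2     2,437.50     2,404.9240     4,809.8479
  3     2,437.50     2,388.7996     7,166.3987
  4     2,437.50     2,372.7833     9,491.1331
  5     2,437.50     2,356.8744    11,784.3718
  6     2,437.50     2,341.0721    14,046.4328
  7     2,437.50     2,325.3758    16,277.6309
  8    52,437.50    49,689.9857   397,519.8858
  Σ                 66,300.9720   463,516.8581
Price P = Σ PV = 66,300.9720.
Macaulay duration = Σ(t·PV) / P = 463,516.8581 / 66,300.9720 = 6.99110 half-year periods.
In years: 6.99110 / 2 = 3.49555 years.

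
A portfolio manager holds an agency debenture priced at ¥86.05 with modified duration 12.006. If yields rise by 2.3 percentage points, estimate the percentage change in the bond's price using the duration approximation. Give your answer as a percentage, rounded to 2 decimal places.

Duration approximation: ΔP/P ≈ -D_mod · Δy = -12.006 × (+0.023) = -0.276138.
As a percentage: -27.6138%.

-27.61%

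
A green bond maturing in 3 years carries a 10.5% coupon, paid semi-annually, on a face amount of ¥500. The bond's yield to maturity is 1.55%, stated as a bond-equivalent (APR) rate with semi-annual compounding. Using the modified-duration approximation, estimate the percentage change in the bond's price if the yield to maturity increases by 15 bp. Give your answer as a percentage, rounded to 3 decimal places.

-0.401%

Periodic yield y = 0.00775. Modified duration first:
  t   CF        PV=CF/(1+0.00775)^t    t·PV
  1        26.25        26.0481        26.0481
  2        26.25        25.8478        51.6956
  3        26.25        25.6490        76.9471
  4        26.25        25.4518       101.8071
  5        26.25        25.2560       126.2802
  6       526.25       502.4297     3,014.5780
  Σ                    630.6824     3,397.3561
P = 630.6824; D_Mac = 5.38679 half-year periods = 2.69340 yrs; D_mod = 2.69340/(1+0.00775) = 2.67268 yrs.
ΔP/P ≈ -D_mod · Δy = -2.67268 × (+0.0015) = -0.004009 = -0.4009%.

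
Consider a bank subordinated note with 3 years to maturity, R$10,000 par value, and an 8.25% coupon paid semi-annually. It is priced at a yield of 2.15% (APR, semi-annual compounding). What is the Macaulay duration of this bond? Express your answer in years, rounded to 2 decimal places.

2.74 years

Periodic yield y = 0.01075. Discount each cash flow and weight by its period:
  t   CF        PV=CF/(1+0.01075)^t    t·PV
  1       412.50       408.1128       408.1128
  2       412.50       403.7722       807.5445
  3       412.50       399.4778     1,198.4335
  4       412.50       395.2291     1,580.9165
  5       412.50       391.0256     1,955.1281
  6    10,412.50     9,765.4557    58,592.7342
  Σ                 11,763.0733    64,542.8696
Price P = Σ PV = 11,763.0733.
Macaulay duration = Σ(t·PV) / P = 64,542.8696 / 11,763.0733 = 5.48691 half-year periods.
In years: 5.48691 / 2 = 2.74345 years.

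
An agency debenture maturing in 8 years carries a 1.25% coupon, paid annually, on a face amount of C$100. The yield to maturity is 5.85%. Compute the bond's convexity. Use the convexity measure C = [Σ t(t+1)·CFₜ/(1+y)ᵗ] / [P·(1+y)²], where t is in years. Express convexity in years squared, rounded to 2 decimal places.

With y = 0.0585:
  t   CF        PV=CF/(1+0.0585)^t    t·PV        t(t+1)·PV
  1         1.25         1.1809         1.1809           2.3618
  2         1.25         1.1157         2.2313           6.6939
  3         1.25         1.0540         3.1620          12.6479
  4         1.25         0.9957         3.9830          19.9148
  5         1.25         0.9407         4.7035          28.2213
  6         1.25         0.8887         5.3323          37.3262
  7         1.25         0.8396         5.8772          47.0178
  8       101.25        64.2493       513.9941       4,625.9468
  Σ                     71.2646       540.4643       4,780.1305
P = 71.2646.
Convexity = Σ t(t+1)·PV / [P·(1+y)²] = 4,780.1305 / (71.2646 × 1.120422) = 59.86655.

59.87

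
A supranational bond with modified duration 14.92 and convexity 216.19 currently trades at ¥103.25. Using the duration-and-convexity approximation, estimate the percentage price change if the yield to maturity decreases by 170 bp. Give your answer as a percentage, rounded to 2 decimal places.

+28.49%

Duration effect: -D_mod·Δy = -14.92 × (-0.017) = +0.253640
Convexity effect: ½·C·(Δy)² = 0.5 × 216.19 × (-0.017)² = +0.031239455
ΔP/P ≈ +0.253640 + 0.031239455 = +0.284879455
= +28.4879455%.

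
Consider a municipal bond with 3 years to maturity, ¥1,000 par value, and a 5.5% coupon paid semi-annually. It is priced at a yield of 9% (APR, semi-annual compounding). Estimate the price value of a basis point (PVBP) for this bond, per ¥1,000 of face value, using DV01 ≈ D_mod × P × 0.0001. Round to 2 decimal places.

¥0.24

Periodic yield y = 0.045.
  t   CF        PV=CF/(1+0.045)^t    t·PV
  1        27.50        26.3158        26.3158
  2        27.50        25.1826        50.3651
  3        27.50        24.0982        72.2945
  4        27.50        23.0604        92.2417
  5        27.50        22.0674       110.3370
  6     1,027.50       789.0129     4,734.0772
  Σ                    909.7372     5,085.6314
P = 909.7372; D_Mac = 5.59022 half-year periods = 2.79511 yrs; D_mod = 2.67475 yrs.
DV01 ≈ 2.67475 × 909.7372 × 0.0001 = 0.243332.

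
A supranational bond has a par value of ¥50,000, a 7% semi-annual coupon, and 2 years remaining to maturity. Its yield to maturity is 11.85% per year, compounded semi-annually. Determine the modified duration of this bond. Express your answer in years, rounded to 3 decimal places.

Periodic yield y = 0.05925. First find Macaulay duration:
  t   CF        PV=CF/(1+0.05925)^t    t·PV
  1     1,750.00     1,652.1123     1,652.1123
  2     1,750.00     1,559.7001     3,119.4002
  3     1,750.00     1,472.4570     4,417.3711
  4    51,750.00    41,107.0644   164,428.2576
  Σ                 45,791.3339   173,617.1413
P = 45,791.3339; Macaulay duration = 173,617.1413 / 45,791.3339 = 3.79148 half-year periods = 1.89574 years.
Modified duration = D_Mac / (1 + y) = 1.89574 / 1.05925 = 1.78970 years.

1.790 years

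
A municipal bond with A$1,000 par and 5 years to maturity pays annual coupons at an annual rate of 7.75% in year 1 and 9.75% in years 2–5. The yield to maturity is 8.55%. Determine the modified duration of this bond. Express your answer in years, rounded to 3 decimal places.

3.929 years

Periodic yield y = 0.0855. First find Macaulay duration:
  t   CF        PV=CF/(1+0.0855)^t    t·PV
  1        77.50        71.3957        71.3957
  2        97.50        82.7456       165.4912
  3        97.50        76.2281       228.6843
  4        97.50        70.2240       280.8958
  5     1,097.50       728.2079     3,641.0395
  Σ                  1,028.8013     4,387.5066
P = 1,028.8013; Macaulay duration = 4,387.5066 / 1,028.8013 = 4.26468 years.
Modified duration = D_Mac / (1 + y) = 4.26468 / 1.0855 = 3.92877 years.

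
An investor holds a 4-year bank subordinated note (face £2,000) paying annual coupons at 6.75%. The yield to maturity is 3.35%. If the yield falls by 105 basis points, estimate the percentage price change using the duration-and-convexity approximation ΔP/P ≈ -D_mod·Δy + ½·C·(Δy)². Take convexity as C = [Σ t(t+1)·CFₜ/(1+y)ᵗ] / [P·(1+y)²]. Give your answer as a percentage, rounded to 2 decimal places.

+3.81%

With y = 0.0335:
  t   CF        PV=CF/(1+0.0335)^t    t·PV        t(t+1)·PV
  1       135.00       130.6241       130.6241         261.2482
  2       135.00       126.3900       252.7801         758.3402
  3       135.00       122.2932       366.8796       1,467.5185
  4     2,135.00     1,871.3540     7,485.4161      37,427.0805
  Σ                  2,250.6613     8,235.6999      39,914.1873
P = 2,250.6613; D_Mac = 3.65924 yrs; D_mod = 3.54062 yrs; C = 16.60337.
Duration effect: -3.54062 × (-0.0105) = +0.037177
Convexity effect: 0.5 × 16.60337 × (-0.0105)² = +0.0009153
ΔP/P ≈ +0.037177 + 0.0009153 = +0.038092 = +3.8092%.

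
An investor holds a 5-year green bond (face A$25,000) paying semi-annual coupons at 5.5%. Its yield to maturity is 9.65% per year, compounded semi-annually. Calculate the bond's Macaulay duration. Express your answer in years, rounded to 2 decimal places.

4.38 years

Periodic yield y = 0.04825. Discount each cash flow and weight by its period:
  t   CF        PV=CF/(1+0.04825)^t    t·PV
  1       687.50       655.8550       655.8550
  2       687.50       625.6666     1,251.3332
  3       687.50       596.8677     1,790.6031
  4       687.50       569.3944     2,277.5777
  5       687.50       543.1857     2,715.9286
  6       687.50       518.1834     3,109.1003
  7       687.50       494.3319     3,460.3230
  8       687.50       471.5782     3,772.6257
  9       687.50       449.8719     4,048.8471
  10   25,687.50    16,035.1538   160,351.5375
  Σ                 20,960.0886   183,433.7313
Price P = Σ PV = 20,960.0886.
Macaulay duration = Σ(t·PV) / P = 183,433.7313 / 20,960.0886 = 8.75157 half-year periods.
In years: 8.75157 / 2 = 4.37579 years.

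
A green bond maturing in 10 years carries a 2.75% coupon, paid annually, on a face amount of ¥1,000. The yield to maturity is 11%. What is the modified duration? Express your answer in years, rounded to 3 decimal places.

7.492 years

Periodic yield y = 0.11. First find Macaulay duration:
  t   CF        PV=CF/(1+0.11)^t    t·PV
  1        27.50        24.7748        24.7748
  2        27.50        22.3196        44.6392
  3        27.50        20.1078        60.3233
  4        27.50        18.1151        72.4604
  5        27.50        16.3199        81.5996
  6        27.50        14.7026        88.2157
  7        27.50        13.2456        92.7192
  8        27.50        11.9330        95.4638
  9        27.50        10.7504        96.7539
  10    1,027.50       361.8696     3,618.6955
  Σ                    514.1384     4,275.6455
P = 514.1384; Macaulay duration = 4,275.6455 / 514.1384 = 8.31614 years.
Modified duration = D_Mac / (1 + y) = 8.31614 / 1.11 = 7.49202 years.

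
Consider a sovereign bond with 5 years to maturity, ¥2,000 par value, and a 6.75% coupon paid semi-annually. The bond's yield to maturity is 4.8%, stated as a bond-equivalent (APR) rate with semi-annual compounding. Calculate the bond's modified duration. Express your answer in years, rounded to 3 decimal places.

Periodic yield y = 0.024. First find Macaulay duration:
  t   CF        PV=CF/(1+0.024)^t    t·PV
  1        67.50        65.9180        65.9180
  2        67.50        64.3730       128.7460
  3        67.50        62.8643       188.5928
  4        67.50        61.3909       245.5636
  5        67.50        59.9520       299.7602
  6        67.50        58.5469       351.2815
  7        67.50        57.1747       400.2231
  8        67.50        55.8347       446.6775
  9        67.50        54.5261       490.7346
  10    2,067.50     1,630.9699    16,309.6992
  Σ                  2,171.5505    18,927.1965
P = 2,171.5505; Macaulay duration = 18,927.1965 / 2,171.5505 = 8.71598 half-year periods = 4.35799 years.
Modified duration = D_Mac / (1 + y) = 4.35799 / 1.024 = 4.25585 years.

4.256 years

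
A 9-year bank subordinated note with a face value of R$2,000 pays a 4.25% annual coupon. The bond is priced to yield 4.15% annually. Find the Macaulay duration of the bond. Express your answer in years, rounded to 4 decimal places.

Periodic yield y = 0.0415. Discount each cash flow and weight by its year:
  t   CF        PV=CF/(1+0.0415)^t    t·PV
  1        85.00        81.6131        81.6131
  2        85.00        78.3611       156.7221
  3        85.00        75.2387       225.7160
  4        85.00        72.2407       288.9627
  5        85.00        69.3622       346.8108
  6        85.00        66.5983       399.5899
  7        85.00        63.9446       447.6123
  8        85.00        61.3967       491.1733
  9     2,085.00     1,446.0143    13,014.1288
  Σ                  2,014.7695    15,452.3290
Price P = Σ PV = 2,014.7695.
Macaulay duration = Σ(t·PV) / P = 15,452.3290 / 2,014.7695 = 7.66953 years.

7.6695 years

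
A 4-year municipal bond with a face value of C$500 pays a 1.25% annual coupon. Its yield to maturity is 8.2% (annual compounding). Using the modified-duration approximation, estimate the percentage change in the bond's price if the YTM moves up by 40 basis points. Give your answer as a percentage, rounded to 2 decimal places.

Periodic yield y = 0.082. Modified duration first:
  t   CF        PV=CF/(1+0.082)^t    t·PV
  1         6.25         5.7763         5.7763
  2         6.25         5.3386        10.6772
  3         6.25         4.9340        14.8020
  4       506.25       369.3652     1,477.4609
  Σ                    385.4141     1,508.7163
P = 385.4141; D_Mac = 3.91453 yrs; D_mod = 3.91453/(1+0.082) = 3.61787 yrs.
ΔP/P ≈ -D_mod · Δy = -3.61787 × (+0.004) = -0.014471 = -1.4471%.

-1.45%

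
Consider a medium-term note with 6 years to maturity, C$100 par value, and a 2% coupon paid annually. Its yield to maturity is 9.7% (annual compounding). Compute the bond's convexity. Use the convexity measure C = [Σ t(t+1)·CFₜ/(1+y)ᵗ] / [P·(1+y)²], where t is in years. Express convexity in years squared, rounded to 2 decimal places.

With y = 0.097:
  t   CF        PV=CF/(1+0.097)^t    t·PV        t(t+1)·PV
  1         2.00         1.8232         1.8232           3.6463
  2         2.00         1.6619         3.3239           9.9717
  3         2.00         1.5150         4.5450          18.1799
  4         2.00         1.3810         5.5241          27.6206
  5         2.00         1.2589         6.2946          37.7675
  6       102.00        58.5276       351.1653       2,458.1574
  Σ                     66.1676       372.6761       2,555.3434
P = 66.1676.
Convexity = Σ t(t+1)·PV / [P·(1+y)²] = 2,555.3434 / (66.1676 × 1.203409) = 32.09155.

32.09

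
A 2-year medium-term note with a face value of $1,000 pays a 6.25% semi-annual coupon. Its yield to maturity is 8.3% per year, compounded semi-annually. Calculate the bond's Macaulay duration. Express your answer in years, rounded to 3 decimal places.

1.909 years

Periodic yield y = 0.0415. Discount each cash flow and weight by its period:
  t   CF        PV=CF/(1+0.0415)^t    t·PV
  1        31.25        30.0048        30.0048
  2        31.25        28.8092        57.6184
  3        31.25        27.6613        82.9838
  4     1,031.25       876.4494     3,505.7977
  Σ                    962.9247     3,676.4048
Price P = Σ PV = 962.9247.
Macaulay duration = Σ(t·PV) / P = 3,676.4048 / 962.9247 = 3.81796 half-year periods.
In years: 3.81796 / 2 = 1.90898 years.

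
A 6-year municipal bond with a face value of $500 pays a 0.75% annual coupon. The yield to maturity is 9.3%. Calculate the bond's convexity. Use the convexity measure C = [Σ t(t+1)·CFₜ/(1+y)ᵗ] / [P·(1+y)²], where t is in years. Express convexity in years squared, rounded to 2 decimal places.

With y = 0.093:
  t   CF        PV=CF/(1+0.093)^t    t·PV        t(t+1)·PV
  1         3.75         3.4309         3.4309           6.8618
  2         3.75         3.1390         6.2780          18.8340
  3         3.75         2.8719         8.6157          34.4629
  4         3.75         2.6275        10.5102          52.5510
  5         3.75         2.4040        12.0199          72.1193
  6       503.75       295.4569     1,772.7412      12,409.1884
  Σ                    309.9302     1,813.5959      12,594.0174
P = 309.9302.
Convexity = Σ t(t+1)·PV / [P·(1+y)²] = 12,594.0174 / (309.9302 × 1.194649) = 34.01418.

34.01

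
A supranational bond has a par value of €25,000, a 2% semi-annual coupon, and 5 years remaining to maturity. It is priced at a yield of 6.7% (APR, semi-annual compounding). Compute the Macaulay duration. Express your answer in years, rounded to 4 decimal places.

Periodic yield y = 0.0335. Discount each cash flow and weight by its period:
  t   CF        PV=CF/(1+0.0335)^t    t·PV
  1       250.00       241.8965       241.8965
  2       250.00       234.0556       468.1112
  3       250.00       226.4689       679.4067
  4       250.00       219.1281       876.5124
  5       250.00       212.0253     1,060.1263
  6       250.00       205.1526     1,230.9159
  7       250.00       198.5028     1,389.5196
  8       250.00       192.0685     1,536.5481
  9       250.00       185.8428     1,672.5850
  10   25,250.00    18,161.7031   181,617.0315
  Σ                 20,076.8442   190,772.6531
Price P = Σ PV = 20,076.8442.
Macaulay duration = Σ(t·PV) / P = 190,772.6531 / 20,076.8442 = 9.50212 half-year periods.
In years: 9.50212 / 2 = 4.75106 years.

4.7511 years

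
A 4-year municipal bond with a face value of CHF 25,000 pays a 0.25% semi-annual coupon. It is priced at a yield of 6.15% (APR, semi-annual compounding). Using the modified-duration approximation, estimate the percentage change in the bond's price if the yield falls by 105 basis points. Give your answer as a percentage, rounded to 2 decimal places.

Periodic yield y = 0.03075. Modified duration first:
  t   CF        PV=CF/(1+0.03075)^t    t·PV
  1        31.25        30.3177        30.3177
  2        31.25        29.4133        58.8265
  3        31.25        28.5358        85.6074
  4        31.25        27.6845       110.7380
  5        31.25        26.8586       134.2930
  6        31.25        26.0573       156.3440
  7        31.25        25.2800       176.9598
  8    25,031.25    19,645.1699   157,161.3595
  Σ                 19,839.3171   157,914.4459
P = 19,839.3171; D_Mac = 7.95967 half-year periods = 3.97984 yrs; D_mod = 3.97984/(1+0.03075) = 3.86111 yrs.
ΔP/P ≈ -D_mod · Δy = -3.86111 × (-0.0105) = +0.040542 = +4.0542%.

+4.05%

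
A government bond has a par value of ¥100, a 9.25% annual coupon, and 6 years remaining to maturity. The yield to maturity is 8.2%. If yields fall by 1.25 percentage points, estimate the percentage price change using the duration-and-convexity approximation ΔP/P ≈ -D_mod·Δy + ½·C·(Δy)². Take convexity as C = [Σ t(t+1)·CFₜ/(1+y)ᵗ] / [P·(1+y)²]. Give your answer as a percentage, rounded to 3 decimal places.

With y = 0.082:
  t   CF        PV=CF/(1+0.082)^t    t·PV        t(t+1)·PV
  1         9.25         8.5490         8.5490          17.0980
  2         9.25         7.9011        15.8022          47.4066
  3         9.25         7.3023        21.9069          87.6277
  4         9.25         6.7489        26.9956         134.9779
  5         9.25         6.2374        31.1871         187.1228
  6       109.25        68.0860       408.5161       2,859.6124
  Σ                    104.8247       512.9569       3,333.8453
P = 104.8247; D_Mac = 4.89347 yrs; D_mod = 4.52262 yrs; C = 27.16610.
Duration effect: -4.52262 × (-0.0125) = +0.056533
Convexity effect: 0.5 × 27.16610 × (-0.0125)² = +0.0021224
ΔP/P ≈ +0.056533 + 0.0021224 = +0.058655 = +5.8655%.

+5.866%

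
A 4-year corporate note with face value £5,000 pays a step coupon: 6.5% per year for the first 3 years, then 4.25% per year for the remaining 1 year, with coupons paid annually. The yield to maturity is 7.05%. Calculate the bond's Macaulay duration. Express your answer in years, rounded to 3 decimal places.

3.638 years

Periodic yield y = 0.0705. Discount each cash flow and weight by its year:
  t   CF        PV=CF/(1+0.0705)^t    t·PV
  1       325.00       303.5965       303.5965
  2       325.00       283.6025       567.2050
  3       325.00       264.9252       794.7757
  4     5,212.50     3,969.1671    15,876.6683
  Σ                  4,821.2913    17,542.2455
Price P = Σ PV = 4,821.2913.
Macaulay duration = Σ(t·PV) / P = 17,542.2455 / 4,821.2913 = 3.63850 years.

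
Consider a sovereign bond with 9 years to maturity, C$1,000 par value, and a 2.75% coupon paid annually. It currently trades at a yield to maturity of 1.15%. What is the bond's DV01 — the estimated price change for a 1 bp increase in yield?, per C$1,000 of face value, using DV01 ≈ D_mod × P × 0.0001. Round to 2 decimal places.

C$0.92

Periodic yield y = 0.0115.
  t   CF        PV=CF/(1+0.0115)^t    t·PV
  1        27.50        27.1873        27.1873
  2        27.50        26.8782        53.7565
  3        27.50        26.5727        79.7180
  4        27.50        26.2705       105.0822
  5        27.50        25.9719       129.8594
  6        27.50        25.6766       154.0595
  7        27.50        25.3847       177.6927
  8        27.50        25.0961       200.7685
  9     1,027.50       927.0195     8,343.1751
  Σ                  1,136.0574     9,271.2992
P = 1,136.0574; D_Mac = 8.16094 yrs; D_mod = 8.06816 yrs.
DV01 ≈ 8.06816 × 1,136.0574 × 0.0001 = 0.916589.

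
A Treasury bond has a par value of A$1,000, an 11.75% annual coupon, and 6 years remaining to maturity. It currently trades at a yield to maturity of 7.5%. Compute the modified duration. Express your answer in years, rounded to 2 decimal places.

Periodic yield y = 0.075. First find Macaulay duration:
  t   CF        PV=CF/(1+0.075)^t    t·PV
  1       117.50       109.3023       109.3023
  2       117.50       101.6766       203.3532
  3       117.50        94.5829       283.7486
  4       117.50        87.9841       351.9362
  5       117.50        81.8456       409.2282
  6     1,117.50       724.0970     4,344.5820
  Σ                  1,199.4885     5,702.1505
P = 1,199.4885; Macaulay duration = 5,702.1505 / 1,199.4885 = 4.75382 years.
Modified duration = D_Mac / (1 + y) = 4.75382 / 1.075 = 4.42216 years.

4.42 years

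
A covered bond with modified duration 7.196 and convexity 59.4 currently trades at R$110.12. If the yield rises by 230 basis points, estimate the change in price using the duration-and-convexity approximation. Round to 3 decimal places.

-R$16.496

Duration effect: -D_mod·Δy = -7.196 × (+0.023) = -0.165508
Convexity effect: ½·C·(Δy)² = 0.5 × 59.4 × (0.023)² = +0.0157113
ΔP/P ≈ -0.165508 + 0.0157113 = -0.1497967
ΔP ≈ 110.12 × (-0.1497967) = -16.495612604.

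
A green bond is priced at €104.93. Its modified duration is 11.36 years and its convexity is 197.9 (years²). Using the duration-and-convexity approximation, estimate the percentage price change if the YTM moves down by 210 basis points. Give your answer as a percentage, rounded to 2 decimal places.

+28.22%

Duration effect: -D_mod·Δy = -11.36 × (-0.021) = +0.238560
Convexity effect: ½·C·(Δy)² = 0.5 × 197.9 × (-0.021)² = +0.04363695
ΔP/P ≈ +0.238560 + 0.04363695 = +0.28219695
= +28.219695%.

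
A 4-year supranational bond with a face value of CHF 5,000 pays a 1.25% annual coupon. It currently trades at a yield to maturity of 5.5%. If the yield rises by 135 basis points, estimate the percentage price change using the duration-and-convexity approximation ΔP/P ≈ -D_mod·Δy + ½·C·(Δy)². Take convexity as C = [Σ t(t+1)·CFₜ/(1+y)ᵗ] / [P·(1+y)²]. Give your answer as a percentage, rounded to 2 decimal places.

With y = 0.055:
  t   CF        PV=CF/(1+0.055)^t    t·PV        t(t+1)·PV
  1        62.50        59.2417        59.2417         118.4834
  2        62.50        56.1533       112.3066         336.9197
  3        62.50        53.2259       159.6776         638.7102
  4     5,062.50     4,086.5348    16,346.1391      81,730.6953
  Σ                  4,255.1556    16,677.3649      82,824.8086
P = 4,255.1556; D_Mac = 3.91933 yrs; D_mod = 3.71501 yrs; C = 17.48800.
Duration effect: -3.71501 × (+0.0135) = -0.050153
Convexity effect: 0.5 × 17.48800 × (0.0135)² = +0.0015936
ΔP/P ≈ -0.050153 + 0.0015936 = -0.048559 = -4.8559%.

-4.86%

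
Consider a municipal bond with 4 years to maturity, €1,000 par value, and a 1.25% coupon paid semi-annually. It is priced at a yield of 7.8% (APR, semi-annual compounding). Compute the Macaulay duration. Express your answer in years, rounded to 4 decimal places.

3.8996 years

Periodic yield y = 0.039. Discount each cash flow and weight by its period:
  t   CF        PV=CF/(1+0.039)^t    t·PV
  1         6.25         6.0154         6.0154
  2         6.25         5.7896        11.5792
  3         6.25         5.5723        16.7169
  4         6.25         5.3631        21.4525
  5         6.25         5.1618        25.8091
  6         6.25         4.9681        29.8084
  7         6.25         4.7816        33.4710
  8     1,006.25       740.9374     5,927.4991
  Σ                    778.5893     6,072.3516
Price P = Σ PV = 778.5893.
Macaulay duration = Σ(t·PV) / P = 6,072.3516 / 778.5893 = 7.79917 half-year periods.
In years: 7.79917 / 2 = 3.89959 years.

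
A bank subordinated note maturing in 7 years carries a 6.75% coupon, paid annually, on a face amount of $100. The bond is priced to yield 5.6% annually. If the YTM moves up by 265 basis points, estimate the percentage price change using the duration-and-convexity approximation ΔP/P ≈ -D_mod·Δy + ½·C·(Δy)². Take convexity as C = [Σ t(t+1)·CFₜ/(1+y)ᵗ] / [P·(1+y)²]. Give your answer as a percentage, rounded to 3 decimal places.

-13.289%

With y = 0.056:
  t   CF        PV=CF/(1+0.056)^t    t·PV        t(t+1)·PV
  1         6.75         6.3920         6.3920          12.7841
  2         6.75         6.0531        12.1061          36.3184
  3         6.75         5.7321        17.1962          68.7849
  4         6.75         5.4281        21.7124         108.5621
  5         6.75         5.1402        25.7012         154.2075
  6         6.75         4.8677        29.2060         204.4417
  7       106.75        72.8988       510.2917       4,082.3335
  Σ                    106.5120       622.6057       4,667.4323
P = 106.5120; D_Mac = 5.84540 yrs; D_mod = 5.53542 yrs; C = 39.29629.
Duration effect: -5.53542 × (+0.0265) = -0.146689
Convexity effect: 0.5 × 39.29629 × (0.0265)² = +0.0137979
ΔP/P ≈ -0.146689 + 0.0137979 = -0.132891 = -13.2891%.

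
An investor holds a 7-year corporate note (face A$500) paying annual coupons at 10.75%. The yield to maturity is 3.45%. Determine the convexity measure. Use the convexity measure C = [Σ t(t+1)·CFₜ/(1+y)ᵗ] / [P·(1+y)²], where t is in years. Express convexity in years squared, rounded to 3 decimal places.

With y = 0.0345:
  t   CF        PV=CF/(1+0.0345)^t    t·PV        t(t+1)·PV
  1        53.75        51.9575        51.9575         103.9149
  2        53.75        50.2247       100.4494         301.3483
  3        53.75        48.5497       145.6492         582.5970
  4        53.75        46.9306       187.7226         938.6128
  5        53.75        45.3655       226.8277       1,360.9659
  6        53.75        43.8526       263.1157       1,841.8098
  7       553.75       436.7172     3,057.0202      24,456.1619
  Σ                    723.5979     4,032.7423      29,585.4107
P = 723.5979.
Convexity = Σ t(t+1)·PV / [P·(1+y)²] = 29,585.4107 / (723.5979 × 1.070190) = 38.20492.

38.205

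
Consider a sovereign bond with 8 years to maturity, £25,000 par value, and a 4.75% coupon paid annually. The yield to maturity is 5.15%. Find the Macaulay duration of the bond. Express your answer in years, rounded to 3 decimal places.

6.821 years

Periodic yield y = 0.0515. Discount each cash flow and weight by its year:
  t   CF        PV=CF/(1+0.0515)^t    t·PV
  1     1,187.50     1,129.3390     1,129.3390
  2     1,187.50     1,074.0267     2,148.0533
  3     1,187.50     1,021.4234     3,064.2701
  4     1,187.50       971.3964     3,885.5858
  5     1,187.50       923.8197     4,619.0986
  6     1,187.50       878.5732     5,271.4393
  7     1,187.50       835.5428     5,848.7993
  8    26,187.50    17,523.4585   140,187.6679
  Σ                 24,357.5797   166,154.2534
Price P = Σ PV = 24,357.5797.
Macaulay duration = Σ(t·PV) / P = 166,154.2534 / 24,357.5797 = 6.82146 years.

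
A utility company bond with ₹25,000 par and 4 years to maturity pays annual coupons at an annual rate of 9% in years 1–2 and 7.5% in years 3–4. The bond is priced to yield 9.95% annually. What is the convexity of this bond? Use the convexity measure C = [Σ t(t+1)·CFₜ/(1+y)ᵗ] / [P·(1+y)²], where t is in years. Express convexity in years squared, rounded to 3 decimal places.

With y = 0.0995:
  t   CF        PV=CF/(1+0.0995)^t    t·PV        t(t+1)·PV
  1     2,250.00     2,046.3847     2,046.3847       4,092.7694
  2     2,250.00     1,861.1957     3,722.3915      11,167.1745
  3     1,875.00     1,410.6380     4,231.9139      16,927.6557
  4    26,875.00    18,389.3991    73,557.5964     367,787.9819
  Σ                 23,707.6175    83,558.2865     399,975.5815
P = 23,707.6175.
Convexity = Σ t(t+1)·PV / [P·(1+y)²] = 399,975.5815 / (23,707.6175 × 1.208900) = 13.95581.

13.956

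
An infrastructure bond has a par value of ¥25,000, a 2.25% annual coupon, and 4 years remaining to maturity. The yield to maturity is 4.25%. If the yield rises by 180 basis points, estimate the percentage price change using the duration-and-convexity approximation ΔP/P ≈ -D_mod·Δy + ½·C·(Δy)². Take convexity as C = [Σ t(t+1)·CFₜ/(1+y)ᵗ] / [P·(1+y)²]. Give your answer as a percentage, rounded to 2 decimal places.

With y = 0.0425:
  t   CF        PV=CF/(1+0.0425)^t    t·PV        t(t+1)·PV
  1       562.50       539.5683       539.5683       1,079.1367
  2       562.50       517.5716     1,035.1431       3,105.4293
  3       562.50       496.4715     1,489.4145       5,957.6582
  4    25,562.50    21,642.0836    86,568.3345     432,841.6724
  Σ                 23,195.6950    89,632.4605     442,983.8966
P = 23,195.6950; D_Mac = 3.86419 yrs; D_mod = 3.70665 yrs; C = 17.57229.
Duration effect: -3.70665 × (+0.018) = -0.066720
Convexity effect: 0.5 × 17.57229 × (0.018)² = +0.0028467
ΔP/P ≈ -0.066720 + 0.0028467 = -0.063873 = -6.3873%.

-6.39%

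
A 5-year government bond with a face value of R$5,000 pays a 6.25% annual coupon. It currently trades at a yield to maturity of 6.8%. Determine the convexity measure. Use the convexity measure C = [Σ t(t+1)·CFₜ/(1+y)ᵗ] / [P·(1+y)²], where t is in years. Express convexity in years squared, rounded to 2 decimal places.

22.39

With y = 0.068:
  t   CF        PV=CF/(1+0.068)^t    t·PV        t(t+1)·PV
  1       312.50       292.6030       292.6030         585.2060
  2       312.50       273.9728       547.9457       1,643.8371
  3       312.50       256.5289       769.5866       3,078.3465
  4       312.50       240.1956       960.7823       4,803.9116
  5     5,312.50     3,823.3379    19,116.6894     114,700.1364
  Σ                  4,886.6382    21,687.6070     124,811.4376
P = 4,886.6382.
Convexity = Σ t(t+1)·PV / [P·(1+y)²] = 124,811.4376 / (4,886.6382 × 1.140624) = 22.39245.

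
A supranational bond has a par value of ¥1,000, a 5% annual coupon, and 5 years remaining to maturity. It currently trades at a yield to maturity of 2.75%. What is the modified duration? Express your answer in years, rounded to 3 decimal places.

Periodic yield y = 0.0275. First find Macaulay duration:
  t   CF        PV=CF/(1+0.0275)^t    t·PV
  1        50.00        48.6618        48.6618
  2        50.00        47.3594        94.7188
  3        50.00        46.0919       138.2757
  4        50.00        44.8583       179.4331
  5     1,050.00       916.8117     4,584.0585
  Σ                  1,103.7831     5,045.1479
P = 1,103.7831; Macaulay duration = 5,045.1479 / 1,103.7831 = 4.57078 years.
Modified duration = D_Mac / (1 + y) = 4.57078 / 1.0275 = 4.44845 years.

4.448 years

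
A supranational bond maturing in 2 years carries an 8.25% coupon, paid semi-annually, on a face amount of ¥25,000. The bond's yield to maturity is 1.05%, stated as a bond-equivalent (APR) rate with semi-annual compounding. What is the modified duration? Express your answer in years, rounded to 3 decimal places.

Periodic yield y = 0.00525. First find Macaulay duration:
  t   CF        PV=CF/(1+0.00525)^t    t·PV
  1     1,031.25     1,025.8642     1,025.8642
  2     1,031.25     1,020.5066     2,041.0131
  3     1,031.25     1,015.1769     3,045.5306
  4    26,031.25    25,491.6940   101,966.7759
  Σ                 28,553.2416   108,079.1838
P = 28,553.2416; Macaulay duration = 108,079.1838 / 28,553.2416 = 3.78518 half-year periods = 1.89259 years.
Modified duration = D_Mac / (1 + y) = 1.89259 / 1.00525 = 1.88271 years.

1.883 years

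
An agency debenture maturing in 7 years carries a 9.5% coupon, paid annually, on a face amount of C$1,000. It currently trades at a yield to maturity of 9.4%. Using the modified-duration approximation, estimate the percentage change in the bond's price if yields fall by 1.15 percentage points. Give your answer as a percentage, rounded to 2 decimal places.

Periodic yield y = 0.094. Modified duration first:
  t   CF        PV=CF/(1+0.094)^t    t·PV
  1        95.00        86.8373        86.8373
  2        95.00        79.3760       158.7519
  3        95.00        72.5557       217.6672
  4        95.00        66.3215       265.2860
  5        95.00        60.6229       303.1147
  6        95.00        55.4140       332.4841
  7     1,095.00       583.8387     4,086.8708
  Σ                  1,004.9661     5,451.0119
P = 1,004.9661; D_Mac = 5.42408 yrs; D_mod = 5.42408/(1+0.094) = 4.95802 yrs.
ΔP/P ≈ -D_mod · Δy = -4.95802 × (-0.0115) = +0.057017 = +5.7017%.

+5.70%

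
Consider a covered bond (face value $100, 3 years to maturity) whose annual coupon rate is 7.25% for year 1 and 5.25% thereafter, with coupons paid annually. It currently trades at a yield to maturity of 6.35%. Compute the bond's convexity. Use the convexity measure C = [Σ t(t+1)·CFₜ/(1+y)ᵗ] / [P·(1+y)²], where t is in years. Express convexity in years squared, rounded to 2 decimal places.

With y = 0.0635:
  t   CF        PV=CF/(1+0.0635)^t    t·PV        t(t+1)·PV
  1         7.25         6.8171         6.8171          13.6342
  2         5.25         4.6418         9.2836          27.8507
  3       105.25        87.5003       262.5009       1,050.0038
  Σ                     98.9592       278.6016       1,091.4887
P = 98.9592.
Convexity = Σ t(t+1)·PV / [P·(1+y)²] = 1,091.4887 / (98.9592 × 1.131032) = 9.75187.

9.75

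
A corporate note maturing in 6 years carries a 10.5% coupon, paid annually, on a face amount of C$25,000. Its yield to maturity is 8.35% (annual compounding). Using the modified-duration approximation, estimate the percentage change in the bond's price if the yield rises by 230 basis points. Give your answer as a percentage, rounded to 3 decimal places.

-10.200%

Periodic yield y = 0.0835. Modified duration first:
  t   CF        PV=CF/(1+0.0835)^t    t·PV
  1     2,625.00     2,422.7042     2,422.7042
  2     2,625.00     2,235.9983     4,471.9967
  3     2,625.00     2,063.6810     6,191.0429
  4     2,625.00     1,904.6433     7,618.5731
  5     2,625.00     1,757.8618     8,789.3090
  6    27,625.00    17,073.7451   102,442.4704
  Σ                 27,458.6337   131,936.0963
P = 27,458.6337; D_Mac = 4.80490 yrs; D_mod = 4.80490/(1+0.0835) = 4.43461 yrs.
ΔP/P ≈ -D_mod · Δy = -4.43461 × (+0.023) = -0.101996 = -10.1996%.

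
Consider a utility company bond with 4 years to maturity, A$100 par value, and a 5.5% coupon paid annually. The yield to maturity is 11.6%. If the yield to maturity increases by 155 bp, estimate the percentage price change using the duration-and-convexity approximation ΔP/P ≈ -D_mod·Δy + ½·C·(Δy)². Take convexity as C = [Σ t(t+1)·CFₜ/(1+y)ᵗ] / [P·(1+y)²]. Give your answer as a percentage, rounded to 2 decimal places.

-4.91%

With y = 0.116:
  t   CF        PV=CF/(1+0.116)^t    t·PV        t(t+1)·PV
  1         5.50         4.9283         4.9283           9.8566
  2         5.50         4.4161         8.8321          26.4963
  3         5.50         3.9570        11.8711          47.4844
  4       105.50        68.0136       272.0543       1,360.2717
  Σ                     81.3150       297.6859       1,444.1091
P = 81.3150; D_Mac = 3.66090 yrs; D_mod = 3.28037 yrs; C = 14.25939.
Duration effect: -3.28037 × (+0.0155) = -0.050846
Convexity effect: 0.5 × 14.25939 × (0.0155)² = +0.0017129
ΔP/P ≈ -0.050846 + 0.0017129 = -0.049133 = -4.9133%.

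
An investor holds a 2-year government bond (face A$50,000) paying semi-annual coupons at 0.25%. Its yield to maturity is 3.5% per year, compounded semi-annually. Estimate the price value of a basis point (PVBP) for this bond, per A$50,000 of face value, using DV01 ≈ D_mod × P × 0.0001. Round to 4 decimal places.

Periodic yield y = 0.0175.
  t   CF        PV=CF/(1+0.0175)^t    t·PV
  1        62.50        61.4251        61.4251
  2        62.50        60.3686       120.7372
  3        62.50        59.3303       177.9910
  4    50,062.50    46,706.2352   186,824.9407
  Σ                 46,887.3592   187,185.0940
P = 46,887.3592; D_Mac = 3.99223 half-year periods = 1.99611 yrs; D_mod = 1.96178 yrs.
DV01 ≈ 1.96178 × 46,887.3592 × 0.0001 = 9.198285.

A$9.1983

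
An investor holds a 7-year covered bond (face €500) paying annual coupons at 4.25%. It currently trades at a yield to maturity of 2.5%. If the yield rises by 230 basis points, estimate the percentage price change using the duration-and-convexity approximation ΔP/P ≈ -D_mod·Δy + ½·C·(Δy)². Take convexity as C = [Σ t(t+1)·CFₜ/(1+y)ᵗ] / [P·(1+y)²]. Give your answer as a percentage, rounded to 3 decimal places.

-12.810%

With y = 0.025:
  t   CF        PV=CF/(1+0.025)^t    t·PV        t(t+1)·PV
  1        21.25        20.7317        20.7317          41.4634
  2        21.25        20.2261        40.4521         121.3563
  3        21.25        19.7327        59.1982         236.7928
  4        21.25        19.2515        77.0058         385.0290
  5        21.25        18.7819        93.9095         563.4571
  6        21.25        18.3238       109.9429         769.6000
  7       521.25       438.5095     3,069.5665      24,556.5322
  Σ                    555.5572     3,470.8067      26,674.2309
P = 555.5572; D_Mac = 6.24743 yrs; D_mod = 6.09506 yrs; C = 45.69992.
Duration effect: -6.09506 × (+0.023) = -0.140186
Convexity effect: 0.5 × 45.69992 × (0.023)² = +0.0120876
ΔP/P ≈ -0.140186 + 0.0120876 = -0.128099 = -12.8099%.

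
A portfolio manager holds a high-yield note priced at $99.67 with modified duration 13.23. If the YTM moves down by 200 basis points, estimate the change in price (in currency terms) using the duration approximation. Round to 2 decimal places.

Duration approximation: ΔP/P ≈ -D_mod · Δy = -13.23 × (-0.02) = +0.264600.
ΔP ≈ 99.67 × (+0.264600) = +26.372682.

+$26.37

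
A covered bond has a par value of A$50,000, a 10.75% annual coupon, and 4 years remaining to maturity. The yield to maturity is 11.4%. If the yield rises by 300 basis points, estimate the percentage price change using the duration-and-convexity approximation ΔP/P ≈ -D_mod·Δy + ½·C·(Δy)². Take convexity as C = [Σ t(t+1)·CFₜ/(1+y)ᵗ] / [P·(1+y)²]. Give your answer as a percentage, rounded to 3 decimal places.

With y = 0.114:
  t   CF        PV=CF/(1+0.114)^t    t·PV        t(t+1)·PV
  1     5,375.00     4,824.9551     4,824.9551       9,649.9102
  2     5,375.00     4,331.1985     8,662.3970      25,987.1909
  3     5,375.00     3,887.9699    11,663.9098      46,655.6390
  4    55,375.00    35,956.1328   143,824.5312     719,122.6562
  Σ                 49,000.2563   168,975.7931     801,415.3964
P = 49,000.2563; D_Mac = 3.44847 yrs; D_mod = 3.09557 yrs; C = 13.17920.
Duration effect: -3.09557 × (+0.03) = -0.092867
Convexity effect: 0.5 × 13.17920 × (0.03)² = +0.0059306
ΔP/P ≈ -0.092867 + 0.0059306 = -0.086937 = -8.6937%.

-8.694%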